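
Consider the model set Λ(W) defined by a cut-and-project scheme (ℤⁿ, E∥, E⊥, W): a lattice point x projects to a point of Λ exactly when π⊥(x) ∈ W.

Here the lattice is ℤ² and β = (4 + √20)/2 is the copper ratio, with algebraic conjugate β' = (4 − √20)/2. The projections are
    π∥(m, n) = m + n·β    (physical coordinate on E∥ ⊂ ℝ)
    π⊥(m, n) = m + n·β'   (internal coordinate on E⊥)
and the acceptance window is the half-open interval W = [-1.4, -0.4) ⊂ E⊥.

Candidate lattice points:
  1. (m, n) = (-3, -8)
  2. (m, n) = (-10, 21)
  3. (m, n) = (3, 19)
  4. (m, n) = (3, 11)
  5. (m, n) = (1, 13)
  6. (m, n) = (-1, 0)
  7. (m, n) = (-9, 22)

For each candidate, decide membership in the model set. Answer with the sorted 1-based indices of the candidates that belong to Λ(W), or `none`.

Numerically β ≈ 4.23607 and β' = −1/β ≈ -0.23607.
candidate 1: (m,n)=(-3,-8) → π∥ = -3-8·β ≈ -36.88854, π⊥ = -3-8·β' ≈ -1.11146 ∈ [-1.4, -0.4) ⇒ IN Λ
candidate 2: (m,n)=(-10,21) → π∥ = -10+21·β ≈ 78.95743, π⊥ = -10+21·β' ≈ -14.95743 ∉ [-1.4, -0.4) ⇒ out
candidate 3: (m,n)=(3,19) → π∥ = 3+19·β ≈ 83.48529, π⊥ = 3+19·β' ≈ -1.48529 ∉ [-1.4, -0.4) ⇒ out
candidate 4: (m,n)=(3,11) → π∥ = 3+11·β ≈ 49.59675, π⊥ = 3+11·β' ≈ 0.40325 ∉ [-1.4, -0.4) ⇒ out
candidate 5: (m,n)=(1,13) → π∥ = 1+13·β ≈ 56.06888, π⊥ = 1+13·β' ≈ -2.06888 ∉ [-1.4, -0.4) ⇒ out
candidate 6: (m,n)=(-1,0) → π∥ = -1+0·β ≈ -1.00000, π⊥ = -1+0·β' ≈ -1.00000 ∈ [-1.4, -0.4) ⇒ IN Λ
candidate 7: (m,n)=(-9,22) → π∥ = -9+22·β ≈ 84.19350, π⊥ = -9+22·β' ≈ -14.19350 ∉ [-1.4, -0.4) ⇒ out

1, 6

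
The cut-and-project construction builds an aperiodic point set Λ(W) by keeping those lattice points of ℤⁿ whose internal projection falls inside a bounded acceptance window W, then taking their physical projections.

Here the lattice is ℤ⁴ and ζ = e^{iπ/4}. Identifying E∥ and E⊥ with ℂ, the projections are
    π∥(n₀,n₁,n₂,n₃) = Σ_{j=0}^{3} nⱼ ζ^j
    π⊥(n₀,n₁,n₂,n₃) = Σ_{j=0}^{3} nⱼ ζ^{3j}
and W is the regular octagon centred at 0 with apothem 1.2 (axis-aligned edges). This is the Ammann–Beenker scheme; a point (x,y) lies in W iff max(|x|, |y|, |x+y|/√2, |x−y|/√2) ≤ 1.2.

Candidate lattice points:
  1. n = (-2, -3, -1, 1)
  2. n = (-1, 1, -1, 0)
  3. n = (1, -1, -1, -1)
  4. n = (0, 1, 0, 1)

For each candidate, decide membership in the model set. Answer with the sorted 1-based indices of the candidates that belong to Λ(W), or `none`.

1, 3

With ζ = e^{iπ/4} the internal vectors are ζ^0,ζ^3,ζ^6,ζ^9.
candidate 1: n = (-2, -3, -1, 1) → π⊥ ≈ (+0.828427, -0.414214); max(|x|,|y|,|x±y|/√2) = 0.878680 ≤ 1.2 ⇒ ∈ W
candidate 2: n = (-1, 1, -1, 0) → π⊥ ≈ (-1.707107, +1.707107); max(|x|,|y|,|x±y|/√2) = 2.414214 > 1.2 ⇒ ∉ W
candidate 3: n = (1, -1, -1, -1) → π⊥ ≈ (+1.000000, -0.414214); max(|x|,|y|,|x±y|/√2) = 1.000000 ≤ 1.2 ⇒ ∈ W
candidate 4: n = (0, 1, 0, 1) → π⊥ ≈ (+0.000000, +1.414214); max(|x|,|y|,|x±y|/√2) = 1.414214 > 1.2 ⇒ ∉ W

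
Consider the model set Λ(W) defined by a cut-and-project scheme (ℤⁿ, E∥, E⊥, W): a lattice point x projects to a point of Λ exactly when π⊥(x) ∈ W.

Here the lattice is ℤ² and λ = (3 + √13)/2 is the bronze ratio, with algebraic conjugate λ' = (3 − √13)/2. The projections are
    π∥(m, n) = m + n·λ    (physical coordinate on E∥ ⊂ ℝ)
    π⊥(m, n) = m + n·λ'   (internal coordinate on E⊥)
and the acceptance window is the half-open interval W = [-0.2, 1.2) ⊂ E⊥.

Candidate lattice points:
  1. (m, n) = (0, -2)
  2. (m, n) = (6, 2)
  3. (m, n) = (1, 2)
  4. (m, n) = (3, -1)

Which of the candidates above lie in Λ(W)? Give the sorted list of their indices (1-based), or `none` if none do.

1, 3

Numerically λ ≈ 3.3028 and λ' = −1/λ ≈ -0.3028.
[1] lift (0,-2): star map gives 0.6056; window check -0.2 ≤ 0.6056 < 1.2 is true → IN Λ
[2] lift (6,2): star map gives 5.3944; window check -0.2 ≤ 5.3944 < 1.2 is false → out
[3] lift (1,2): star map gives 0.3944; window check -0.2 ≤ 0.3944 < 1.2 is true → IN Λ
[4] lift (3,-1): star map gives 3.3028; window check -0.2 ≤ 3.3028 < 1.2 is false → out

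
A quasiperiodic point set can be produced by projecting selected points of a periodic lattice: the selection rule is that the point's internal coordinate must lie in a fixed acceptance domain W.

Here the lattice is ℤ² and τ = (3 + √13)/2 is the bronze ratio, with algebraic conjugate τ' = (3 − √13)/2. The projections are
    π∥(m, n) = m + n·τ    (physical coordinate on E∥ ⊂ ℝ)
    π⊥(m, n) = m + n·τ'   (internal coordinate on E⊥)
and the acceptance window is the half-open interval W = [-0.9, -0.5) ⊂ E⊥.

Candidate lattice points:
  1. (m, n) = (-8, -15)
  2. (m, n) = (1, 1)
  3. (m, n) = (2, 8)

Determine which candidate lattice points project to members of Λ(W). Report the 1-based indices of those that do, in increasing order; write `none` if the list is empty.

none

Numerically τ ≈ 3.3028 and τ' = −1/τ ≈ -0.3028.
candidate 1: (m,n)=(-8,-15) → π∥ = -8-15·τ ≈ -57.5416, π⊥ = -8-15·τ' ≈ -3.4584 ∉ [-0.9, -0.5) ⇒ out
candidate 2: (m,n)=(1,1) → π∥ = 1+1·τ ≈ 4.3028, π⊥ = 1+1·τ' ≈ 0.6972 ∉ [-0.9, -0.5) ⇒ out
candidate 3: (m,n)=(2,8) → π∥ = 2+8·τ ≈ 28.4222, π⊥ = 2+8·τ' ≈ -0.4222 ∉ [-0.9, -0.5) ⇒ out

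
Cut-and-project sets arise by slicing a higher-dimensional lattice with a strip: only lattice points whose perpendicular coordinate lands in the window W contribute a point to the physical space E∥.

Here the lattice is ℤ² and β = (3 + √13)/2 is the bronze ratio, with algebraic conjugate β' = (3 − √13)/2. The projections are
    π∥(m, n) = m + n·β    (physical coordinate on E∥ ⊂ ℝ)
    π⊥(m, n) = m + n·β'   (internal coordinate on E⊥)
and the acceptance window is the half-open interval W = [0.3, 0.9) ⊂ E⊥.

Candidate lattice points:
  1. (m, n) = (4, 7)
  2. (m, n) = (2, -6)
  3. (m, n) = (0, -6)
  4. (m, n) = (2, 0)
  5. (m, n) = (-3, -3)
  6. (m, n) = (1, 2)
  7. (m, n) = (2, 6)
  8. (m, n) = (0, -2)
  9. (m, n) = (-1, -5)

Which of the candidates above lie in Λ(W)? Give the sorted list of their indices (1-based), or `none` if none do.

6, 8, 9

Compute β' = (3−√13)/2 = -0.3028, so π⊥(m,n) = m -0.3028·n.
#1 (4,7): internal coord 4 + (7)·β' = +1.8806; +1.8806 ∉ [0.3, 0.9) → out
#2 (2,-6): internal coord 2 + (-6)·β' = +3.8167; +3.8167 ∉ [0.3, 0.9) → out
#3 (0,-6): internal coord 0 + (-6)·β' = +1.8167; +1.8167 ∉ [0.3, 0.9) → out
#4 (2,0): internal coord 2 + (0)·β' = +2.0000; +2.0000 ∉ [0.3, 0.9) → out
#5 (-3,-3): internal coord -3 + (-3)·β' = -2.0917; -2.0917 ∉ [0.3, 0.9) → out
#6 (1,2): internal coord 1 + (2)·β' = +0.3944; +0.3944 ∈ [0.3, 0.9) → IN Λ
#7 (2,6): internal coord 2 + (6)·β' = +0.1833; +0.1833 ∉ [0.3, 0.9) → out
#8 (0,-2): internal coord 0 + (-2)·β' = +0.6056; +0.6056 ∈ [0.3, 0.9) → IN Λ
#9 (-1,-5): internal coord -1 + (-5)·β' = +0.5139; +0.5139 ∈ [0.3, 0.9) → IN Λ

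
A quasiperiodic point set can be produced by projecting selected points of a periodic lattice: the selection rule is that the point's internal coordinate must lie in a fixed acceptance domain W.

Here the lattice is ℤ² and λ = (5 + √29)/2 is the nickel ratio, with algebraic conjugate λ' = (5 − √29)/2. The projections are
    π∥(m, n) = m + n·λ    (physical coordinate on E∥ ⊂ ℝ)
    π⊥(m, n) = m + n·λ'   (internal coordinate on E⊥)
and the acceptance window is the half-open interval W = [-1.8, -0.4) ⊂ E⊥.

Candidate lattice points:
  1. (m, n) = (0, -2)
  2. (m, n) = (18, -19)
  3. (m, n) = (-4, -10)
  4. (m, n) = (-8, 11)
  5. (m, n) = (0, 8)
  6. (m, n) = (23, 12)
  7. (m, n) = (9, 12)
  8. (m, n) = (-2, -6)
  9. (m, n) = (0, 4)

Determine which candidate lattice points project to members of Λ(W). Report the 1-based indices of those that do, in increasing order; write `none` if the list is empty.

λ' = (5−√29)/2 ≈ -0.192582.
#1 (0,-2): internal coord 0 + (-2)·λ' = +0.385165; +0.385165 ∉ [-1.8, -0.4) → out
#2 (18,-19): internal coord 18 + (-19)·λ' = +21.659066; +21.659066 ∉ [-1.8, -0.4) → out
#3 (-4,-10): internal coord -4 + (-10)·λ' = -2.074176; -2.074176 ∉ [-1.8, -0.4) → out
#4 (-8,11): internal coord -8 + (11)·λ' = -10.118406; -10.118406 ∉ [-1.8, -0.4) → out
#5 (0,8): internal coord 0 + (8)·λ' = -1.540659; -1.540659 ∈ [-1.8, -0.4) → IN Λ
#6 (23,12): internal coord 23 + (12)·λ' = +20.689011; +20.689011 ∉ [-1.8, -0.4) → out
#7 (9,12): internal coord 9 + (12)·λ' = +6.689011; +6.689011 ∉ [-1.8, -0.4) → out
#8 (-2,-6): internal coord -2 + (-6)·λ' = -0.844506; -0.844506 ∈ [-1.8, -0.4) → IN Λ
#9 (0,4): internal coord 0 + (4)·λ' = -0.770330; -0.770330 ∈ [-1.8, -0.4) → IN Λ

5, 8, 9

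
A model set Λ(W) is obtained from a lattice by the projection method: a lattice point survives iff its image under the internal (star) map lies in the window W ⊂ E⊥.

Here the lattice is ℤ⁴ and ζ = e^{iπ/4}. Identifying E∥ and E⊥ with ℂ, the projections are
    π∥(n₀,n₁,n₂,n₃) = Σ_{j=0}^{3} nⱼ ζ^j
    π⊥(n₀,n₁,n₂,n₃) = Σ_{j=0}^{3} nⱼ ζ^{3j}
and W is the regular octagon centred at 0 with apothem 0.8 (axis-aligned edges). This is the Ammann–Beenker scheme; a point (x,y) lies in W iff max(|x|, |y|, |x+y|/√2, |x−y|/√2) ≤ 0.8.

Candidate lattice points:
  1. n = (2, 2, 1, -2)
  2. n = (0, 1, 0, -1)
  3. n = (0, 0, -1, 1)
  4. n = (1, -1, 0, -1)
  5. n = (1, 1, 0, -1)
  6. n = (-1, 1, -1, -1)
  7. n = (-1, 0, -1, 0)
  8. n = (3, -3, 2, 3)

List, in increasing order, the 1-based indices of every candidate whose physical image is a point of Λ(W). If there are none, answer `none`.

With ζ = e^{iπ/4} the internal vectors are ζ^0,ζ^3,ζ^6,ζ^9.
#1 (2, 2, 1, -2): internal (-0.82843, -1.00000); octagon support 1.29289 vs apothem 0.8 → ∉ W
#2 (0, 1, 0, -1): internal (-1.41421, 0.00000); octagon support 1.41421 vs apothem 0.8 → ∉ W
#3 (0, 0, -1, 1): internal (0.70711, 1.70711); octagon support 1.70711 vs apothem 0.8 → ∉ W
#4 (1, -1, 0, -1): internal (1.00000, -1.41421); octagon support 1.70711 vs apothem 0.8 → ∉ W
#5 (1, 1, 0, -1): internal (-0.41421, 0.00000); octagon support 0.41421 vs apothem 0.8 → ∈ W
#6 (-1, 1, -1, -1): internal (-2.41421, 1.00000); octagon support 2.41421 vs apothem 0.8 → ∉ W
#7 (-1, 0, -1, 0): internal (-1.00000, 1.00000); octagon support 1.41421 vs apothem 0.8 → ∉ W
#8 (3, -3, 2, 3): internal (7.24264, -2.00000); octagon support 7.24264 vs apothem 0.8 → ∉ W

5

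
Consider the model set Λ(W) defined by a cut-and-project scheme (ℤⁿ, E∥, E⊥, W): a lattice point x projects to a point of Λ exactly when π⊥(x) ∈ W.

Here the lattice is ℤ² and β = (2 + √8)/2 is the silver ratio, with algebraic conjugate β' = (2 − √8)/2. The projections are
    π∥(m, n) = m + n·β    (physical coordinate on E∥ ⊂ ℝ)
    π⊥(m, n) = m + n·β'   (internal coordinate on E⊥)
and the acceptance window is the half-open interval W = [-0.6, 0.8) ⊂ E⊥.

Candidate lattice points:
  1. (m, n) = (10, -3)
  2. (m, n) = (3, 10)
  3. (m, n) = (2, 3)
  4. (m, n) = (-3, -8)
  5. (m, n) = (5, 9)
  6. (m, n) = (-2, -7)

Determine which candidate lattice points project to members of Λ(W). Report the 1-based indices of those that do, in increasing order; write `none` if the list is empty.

β' = (2−√8)/2 ≈ -0.41421.
[1] lift (10,-3): star map gives 11.24264; window check -0.6 ≤ 11.24264 < 0.8 is false → out
[2] lift (3,10): star map gives -1.14214; window check -0.6 ≤ -1.14214 < 0.8 is false → out
[3] lift (2,3): star map gives 0.75736; window check -0.6 ≤ 0.75736 < 0.8 is true → IN Λ
[4] lift (-3,-8): star map gives 0.31371; window check -0.6 ≤ 0.31371 < 0.8 is true → IN Λ
[5] lift (5,9): star map gives 1.27208; window check -0.6 ≤ 1.27208 < 0.8 is false → out
[6] lift (-2,-7): star map gives 0.89949; window check -0.6 ≤ 0.89949 < 0.8 is false → out

3, 4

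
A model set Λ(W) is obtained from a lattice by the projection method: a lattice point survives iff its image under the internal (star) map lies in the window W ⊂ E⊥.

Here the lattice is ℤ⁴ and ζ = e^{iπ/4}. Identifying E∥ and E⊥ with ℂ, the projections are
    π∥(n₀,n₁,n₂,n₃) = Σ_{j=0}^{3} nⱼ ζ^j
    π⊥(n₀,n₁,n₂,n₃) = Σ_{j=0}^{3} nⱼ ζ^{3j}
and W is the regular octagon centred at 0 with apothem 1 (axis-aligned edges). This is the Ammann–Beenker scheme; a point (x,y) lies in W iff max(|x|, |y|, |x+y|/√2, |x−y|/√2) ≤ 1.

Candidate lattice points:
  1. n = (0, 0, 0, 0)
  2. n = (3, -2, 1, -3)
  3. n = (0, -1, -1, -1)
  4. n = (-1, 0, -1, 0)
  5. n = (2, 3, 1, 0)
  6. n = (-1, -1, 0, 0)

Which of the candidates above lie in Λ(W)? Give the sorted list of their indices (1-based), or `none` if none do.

1, 3, 6

With ζ = e^{iπ/4} the internal vectors are ζ^0,ζ^3,ζ^6,ζ^9.
#1 (0, 0, 0, 0): internal (0.0000, 0.0000); octagon support 0.0000 vs apothem 1 → ∈ W
#2 (3, -2, 1, -3): internal (2.2929, -4.5355); octagon support 4.8284 vs apothem 1 → ∉ W
#3 (0, -1, -1, -1): internal (0.0000, -0.4142); octagon support 0.4142 vs apothem 1 → ∈ W
#4 (-1, 0, -1, 0): internal (-1.0000, 1.0000); octagon support 1.4142 vs apothem 1 → ∉ W
#5 (2, 3, 1, 0): internal (-0.1213, 1.1213); octagon support 1.1213 vs apothem 1 → ∉ W
#6 (-1, -1, 0, 0): internal (-0.2929, -0.7071); octagon support 0.7071 vs apothem 1 → ∈ W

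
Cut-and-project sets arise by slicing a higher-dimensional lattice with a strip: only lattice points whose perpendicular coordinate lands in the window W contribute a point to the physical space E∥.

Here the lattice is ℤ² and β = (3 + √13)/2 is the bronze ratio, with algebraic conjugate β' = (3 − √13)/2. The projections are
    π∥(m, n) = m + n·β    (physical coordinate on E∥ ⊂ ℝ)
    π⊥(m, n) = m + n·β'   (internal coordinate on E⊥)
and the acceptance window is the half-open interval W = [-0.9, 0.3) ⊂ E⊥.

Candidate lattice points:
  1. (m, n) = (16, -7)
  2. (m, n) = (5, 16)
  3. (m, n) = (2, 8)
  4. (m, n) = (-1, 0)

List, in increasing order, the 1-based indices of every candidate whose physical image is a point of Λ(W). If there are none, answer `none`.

Compute β' = (3−√13)/2 = -0.3028, so π⊥(m,n) = m -0.3028·n.
#1 (16,-7): internal coord 16 + (-7)·β' = +18.1194; +18.1194 ∉ [-0.9, 0.3) → out
#2 (5,16): internal coord 5 + (16)·β' = +0.1556; +0.1556 ∈ [-0.9, 0.3) → IN Λ
#3 (2,8): internal coord 2 + (8)·β' = -0.4222; -0.4222 ∈ [-0.9, 0.3) → IN Λ
#4 (-1,0): internal coord -1 + (0)·β' = -1.0000; -1.0000 ∉ [-0.9, 0.3) → out

2, 3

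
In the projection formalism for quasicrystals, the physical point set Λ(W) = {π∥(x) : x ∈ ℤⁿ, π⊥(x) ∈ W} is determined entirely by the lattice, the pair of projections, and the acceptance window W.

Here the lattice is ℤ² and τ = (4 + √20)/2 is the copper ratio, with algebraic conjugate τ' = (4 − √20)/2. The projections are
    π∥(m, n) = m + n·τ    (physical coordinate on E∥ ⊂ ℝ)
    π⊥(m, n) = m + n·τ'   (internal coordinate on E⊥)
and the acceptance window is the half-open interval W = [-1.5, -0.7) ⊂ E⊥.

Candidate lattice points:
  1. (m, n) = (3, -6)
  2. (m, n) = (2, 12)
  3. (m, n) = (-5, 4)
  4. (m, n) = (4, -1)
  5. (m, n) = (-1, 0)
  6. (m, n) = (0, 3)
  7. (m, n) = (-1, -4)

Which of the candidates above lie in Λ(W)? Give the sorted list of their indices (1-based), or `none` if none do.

Numerically τ ≈ 4.23607 and τ' = −1/τ ≈ -0.23607.
candidate 1: (m,n)=(3,-6) → π∥ = 3-6·τ ≈ -22.41641, π⊥ = 3-6·τ' ≈ 4.41641 ∉ [-1.5, -0.7) ⇒ out
candidate 2: (m,n)=(2,12) → π∥ = 2+12·τ ≈ 52.83282, π⊥ = 2+12·τ' ≈ -0.83282 ∈ [-1.5, -0.7) ⇒ IN Λ
candidate 3: (m,n)=(-5,4) → π∥ = -5+4·τ ≈ 11.94427, π⊥ = -5+4·τ' ≈ -5.94427 ∉ [-1.5, -0.7) ⇒ out
candidate 4: (m,n)=(4,-1) → π∥ = 4-1·τ ≈ -0.23607, π⊥ = 4-1·τ' ≈ 4.23607 ∉ [-1.5, -0.7) ⇒ out
candidate 5: (m,n)=(-1,0) → π∥ = -1+0·τ ≈ -1.00000, π⊥ = -1+0·τ' ≈ -1.00000 ∈ [-1.5, -0.7) ⇒ IN Λ
candidate 6: (m,n)=(0,3) → π∥ = 0+3·τ ≈ 12.70820, π⊥ = 0+3·τ' ≈ -0.70820 ∈ [-1.5, -0.7) ⇒ IN Λ
candidate 7: (m,n)=(-1,-4) → π∥ = -1-4·τ ≈ -17.94427, π⊥ = -1-4·τ' ≈ -0.05573 ∉ [-1.5, -0.7) ⇒ out

2, 5, 6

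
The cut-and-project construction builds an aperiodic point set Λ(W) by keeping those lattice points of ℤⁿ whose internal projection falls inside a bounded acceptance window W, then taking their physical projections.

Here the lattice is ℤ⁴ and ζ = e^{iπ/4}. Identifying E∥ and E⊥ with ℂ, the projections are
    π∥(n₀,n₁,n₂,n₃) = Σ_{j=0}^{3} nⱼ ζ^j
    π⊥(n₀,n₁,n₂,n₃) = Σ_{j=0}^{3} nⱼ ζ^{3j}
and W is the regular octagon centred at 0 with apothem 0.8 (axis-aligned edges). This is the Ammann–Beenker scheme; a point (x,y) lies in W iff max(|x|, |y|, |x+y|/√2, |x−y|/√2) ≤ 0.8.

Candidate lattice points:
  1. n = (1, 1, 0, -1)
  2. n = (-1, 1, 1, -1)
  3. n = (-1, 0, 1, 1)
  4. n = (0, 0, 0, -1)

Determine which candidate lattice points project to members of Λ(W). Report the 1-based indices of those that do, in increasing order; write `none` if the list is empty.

π⊥(n) = n₀ + n₁ζ³ + n₂ζ⁶ + n₃ζ⁹ where ζ = e^{iπ/4}.
candidate 1: n = (1, 1, 0, -1) → π⊥ ≈ (-0.41421, +0.00000); max(|x|,|y|,|x±y|/√2) = 0.41421 ≤ 0.8 ⇒ ∈ W
candidate 2: n = (-1, 1, 1, -1) → π⊥ ≈ (-2.41421, -1.00000); max(|x|,|y|,|x±y|/√2) = 2.41421 > 0.8 ⇒ ∉ W
candidate 3: n = (-1, 0, 1, 1) → π⊥ ≈ (-0.29289, -0.29289); max(|x|,|y|,|x±y|/√2) = 0.41421 ≤ 0.8 ⇒ ∈ W
candidate 4: n = (0, 0, 0, -1) → π⊥ ≈ (-0.70711, -0.70711); max(|x|,|y|,|x±y|/√2) = 1.00000 > 0.8 ⇒ ∉ W

1, 3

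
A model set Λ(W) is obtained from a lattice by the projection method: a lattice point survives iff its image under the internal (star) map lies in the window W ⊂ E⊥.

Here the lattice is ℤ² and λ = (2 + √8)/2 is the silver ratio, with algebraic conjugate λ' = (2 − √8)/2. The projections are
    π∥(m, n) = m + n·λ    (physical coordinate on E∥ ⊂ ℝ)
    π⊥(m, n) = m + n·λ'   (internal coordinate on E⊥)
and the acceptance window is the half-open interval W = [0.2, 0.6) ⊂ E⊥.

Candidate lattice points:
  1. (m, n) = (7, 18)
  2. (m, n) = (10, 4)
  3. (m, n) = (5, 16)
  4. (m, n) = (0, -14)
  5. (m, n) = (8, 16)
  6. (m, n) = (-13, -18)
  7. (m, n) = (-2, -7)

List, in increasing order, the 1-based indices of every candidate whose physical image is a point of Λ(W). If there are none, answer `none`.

none

λ' = (2−√8)/2 ≈ -0.4142.
candidate 1: (m,n)=(7,18) → π∥ = 7+18·λ ≈ 50.4558, π⊥ = 7+18·λ' ≈ -0.4558 ∉ [0.2, 0.6) ⇒ out
candidate 2: (m,n)=(10,4) → π∥ = 10+4·λ ≈ 19.6569, π⊥ = 10+4·λ' ≈ 8.3431 ∉ [0.2, 0.6) ⇒ out
candidate 3: (m,n)=(5,16) → π∥ = 5+16·λ ≈ 43.6274, π⊥ = 5+16·λ' ≈ -1.6274 ∉ [0.2, 0.6) ⇒ out
candidate 4: (m,n)=(0,-14) → π∥ = 0-14·λ ≈ -33.7990, π⊥ = 0-14·λ' ≈ 5.7990 ∉ [0.2, 0.6) ⇒ out
candidate 5: (m,n)=(8,16) → π∥ = 8+16·λ ≈ 46.6274, π⊥ = 8+16·λ' ≈ 1.3726 ∉ [0.2, 0.6) ⇒ out
candidate 6: (m,n)=(-13,-18) → π∥ = -13-18·λ ≈ -56.4558, π⊥ = -13-18·λ' ≈ -5.5442 ∉ [0.2, 0.6) ⇒ out
candidate 7: (m,n)=(-2,-7) → π∥ = -2-7·λ ≈ -18.8995, π⊥ = -2-7·λ' ≈ 0.8995 ∉ [0.2, 0.6) ⇒ out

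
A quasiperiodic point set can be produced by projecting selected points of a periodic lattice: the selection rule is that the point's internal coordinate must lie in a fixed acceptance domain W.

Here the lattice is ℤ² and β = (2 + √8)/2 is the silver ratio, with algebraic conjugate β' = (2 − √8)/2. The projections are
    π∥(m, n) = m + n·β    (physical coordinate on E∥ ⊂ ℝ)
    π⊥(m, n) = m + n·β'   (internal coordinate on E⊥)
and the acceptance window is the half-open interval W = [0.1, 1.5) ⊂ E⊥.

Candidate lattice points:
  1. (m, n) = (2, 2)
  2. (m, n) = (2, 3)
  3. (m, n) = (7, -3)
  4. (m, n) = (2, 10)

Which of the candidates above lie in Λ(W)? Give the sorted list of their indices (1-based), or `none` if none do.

β' = (2−√8)/2 ≈ -0.4142.
[1] lift (2,2): star map gives 1.1716; window check 0.1 ≤ 1.1716 < 1.5 is true → IN Λ
[2] lift (2,3): star map gives 0.7574; window check 0.1 ≤ 0.7574 < 1.5 is true → IN Λ
[3] lift (7,-3): star map gives 8.2426; window check 0.1 ≤ 8.2426 < 1.5 is false → out
[4] lift (2,10): star map gives -2.1421; window check 0.1 ≤ -2.1421 < 1.5 is false → out

1, 2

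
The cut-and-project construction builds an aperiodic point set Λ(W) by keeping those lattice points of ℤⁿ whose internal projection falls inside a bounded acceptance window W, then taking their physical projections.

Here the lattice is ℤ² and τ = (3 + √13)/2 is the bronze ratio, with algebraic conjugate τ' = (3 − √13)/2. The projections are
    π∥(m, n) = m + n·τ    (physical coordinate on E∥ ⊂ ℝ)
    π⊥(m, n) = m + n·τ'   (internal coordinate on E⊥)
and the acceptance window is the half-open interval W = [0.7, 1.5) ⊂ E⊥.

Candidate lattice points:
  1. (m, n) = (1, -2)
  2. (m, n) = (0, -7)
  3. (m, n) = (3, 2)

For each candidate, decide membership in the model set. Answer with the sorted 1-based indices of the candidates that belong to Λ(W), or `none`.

none

Compute τ' = (3−√13)/2 = -0.3028, so π⊥(m,n) = m -0.3028·n.
#1 (1,-2): internal coord 1 + (-2)·τ' = +1.6056; +1.6056 ∉ [0.7, 1.5) → out
#2 (0,-7): internal coord 0 + (-7)·τ' = +2.1194; +2.1194 ∉ [0.7, 1.5) → out
#3 (3,2): internal coord 3 + (2)·τ' = +2.3944; +2.3944 ∉ [0.7, 1.5) → out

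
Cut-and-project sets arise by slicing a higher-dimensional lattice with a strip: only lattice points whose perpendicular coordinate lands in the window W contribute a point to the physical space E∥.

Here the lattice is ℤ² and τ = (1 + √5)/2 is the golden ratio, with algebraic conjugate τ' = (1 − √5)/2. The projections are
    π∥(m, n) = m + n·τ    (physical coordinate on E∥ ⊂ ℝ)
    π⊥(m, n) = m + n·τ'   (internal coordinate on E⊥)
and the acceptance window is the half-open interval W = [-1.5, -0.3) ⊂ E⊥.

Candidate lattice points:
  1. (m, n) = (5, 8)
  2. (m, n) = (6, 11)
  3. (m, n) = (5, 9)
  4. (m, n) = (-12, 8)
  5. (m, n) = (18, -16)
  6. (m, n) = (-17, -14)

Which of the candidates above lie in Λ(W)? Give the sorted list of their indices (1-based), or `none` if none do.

2, 3

Compute τ' = (1−√5)/2 = -0.6180, so π⊥(m,n) = m -0.6180·n.
candidate 1: (m,n)=(5,8) → π∥ = 5+8·τ ≈ 17.9443, π⊥ = 5+8·τ' ≈ 0.0557 ∉ [-1.5, -0.3) ⇒ out
candidate 2: (m,n)=(6,11) → π∥ = 6+11·τ ≈ 23.7984, π⊥ = 6+11·τ' ≈ -0.7984 ∈ [-1.5, -0.3) ⇒ IN Λ
candidate 3: (m,n)=(5,9) → π∥ = 5+9·τ ≈ 19.5623, π⊥ = 5+9·τ' ≈ -0.5623 ∈ [-1.5, -0.3) ⇒ IN Λ
candidate 4: (m,n)=(-12,8) → π∥ = -12+8·τ ≈ 0.9443, π⊥ = -12+8·τ' ≈ -16.9443 ∉ [-1.5, -0.3) ⇒ out
candidate 5: (m,n)=(18,-16) → π∥ = 18-16·τ ≈ -7.8885, π⊥ = 18-16·τ' ≈ 27.8885 ∉ [-1.5, -0.3) ⇒ out
candidate 6: (m,n)=(-17,-14) → π∥ = -17-14·τ ≈ -39.6525, π⊥ = -17-14·τ' ≈ -8.3475 ∉ [-1.5, -0.3) ⇒ out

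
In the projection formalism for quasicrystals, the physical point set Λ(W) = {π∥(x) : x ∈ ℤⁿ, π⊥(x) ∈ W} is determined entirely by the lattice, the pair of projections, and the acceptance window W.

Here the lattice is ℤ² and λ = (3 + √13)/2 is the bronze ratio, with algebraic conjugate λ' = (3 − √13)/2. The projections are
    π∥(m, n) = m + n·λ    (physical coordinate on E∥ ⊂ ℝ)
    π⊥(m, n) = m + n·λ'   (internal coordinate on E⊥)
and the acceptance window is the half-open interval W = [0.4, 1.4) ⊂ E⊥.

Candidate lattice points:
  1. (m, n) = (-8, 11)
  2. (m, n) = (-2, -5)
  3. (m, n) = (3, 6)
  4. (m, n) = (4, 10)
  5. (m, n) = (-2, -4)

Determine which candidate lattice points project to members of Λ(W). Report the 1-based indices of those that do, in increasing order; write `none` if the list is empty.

Compute λ' = (3−√13)/2 = -0.302776, so π⊥(m,n) = m -0.302776·n.
candidate 1: (m,n)=(-8,11) → π∥ = -8+11·λ ≈ 28.330532, π⊥ = -8+11·λ' ≈ -11.330532 ∉ [0.4, 1.4) ⇒ out
candidate 2: (m,n)=(-2,-5) → π∥ = -2-5·λ ≈ -18.513878, π⊥ = -2-5·λ' ≈ -0.486122 ∉ [0.4, 1.4) ⇒ out
candidate 3: (m,n)=(3,6) → π∥ = 3+6·λ ≈ 22.816654, π⊥ = 3+6·λ' ≈ 1.183346 ∈ [0.4, 1.4) ⇒ IN Λ
candidate 4: (m,n)=(4,10) → π∥ = 4+10·λ ≈ 37.027756, π⊥ = 4+10·λ' ≈ 0.972244 ∈ [0.4, 1.4) ⇒ IN Λ
candidate 5: (m,n)=(-2,-4) → π∥ = -2-4·λ ≈ -15.211103, π⊥ = -2-4·λ' ≈ -0.788897 ∉ [0.4, 1.4) ⇒ out

3, 4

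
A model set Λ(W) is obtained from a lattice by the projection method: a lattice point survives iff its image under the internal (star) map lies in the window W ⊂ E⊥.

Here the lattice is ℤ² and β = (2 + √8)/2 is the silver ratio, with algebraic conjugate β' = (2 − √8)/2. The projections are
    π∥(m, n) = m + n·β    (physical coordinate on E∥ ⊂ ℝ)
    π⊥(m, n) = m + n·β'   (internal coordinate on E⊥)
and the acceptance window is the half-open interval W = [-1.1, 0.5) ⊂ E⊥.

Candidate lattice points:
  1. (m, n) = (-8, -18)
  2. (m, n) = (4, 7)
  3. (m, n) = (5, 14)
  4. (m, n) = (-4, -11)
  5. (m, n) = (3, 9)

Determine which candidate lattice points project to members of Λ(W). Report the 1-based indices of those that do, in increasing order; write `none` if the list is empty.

1, 3, 5

Compute β' = (2−√8)/2 = -0.4142, so π⊥(m,n) = m -0.4142·n.
#1 (-8,-18): internal coord -8 + (-18)·β' = -0.5442; -0.5442 ∈ [-1.1, 0.5) → IN Λ
#2 (4,7): internal coord 4 + (7)·β' = +1.1005; +1.1005 ∉ [-1.1, 0.5) → out
#3 (5,14): internal coord 5 + (14)·β' = -0.7990; -0.7990 ∈ [-1.1, 0.5) → IN Λ
#4 (-4,-11): internal coord -4 + (-11)·β' = +0.5563; +0.5563 ∉ [-1.1, 0.5) → out
#5 (3,9): internal coord 3 + (9)·β' = -0.7279; -0.7279 ∈ [-1.1, 0.5) → IN Λ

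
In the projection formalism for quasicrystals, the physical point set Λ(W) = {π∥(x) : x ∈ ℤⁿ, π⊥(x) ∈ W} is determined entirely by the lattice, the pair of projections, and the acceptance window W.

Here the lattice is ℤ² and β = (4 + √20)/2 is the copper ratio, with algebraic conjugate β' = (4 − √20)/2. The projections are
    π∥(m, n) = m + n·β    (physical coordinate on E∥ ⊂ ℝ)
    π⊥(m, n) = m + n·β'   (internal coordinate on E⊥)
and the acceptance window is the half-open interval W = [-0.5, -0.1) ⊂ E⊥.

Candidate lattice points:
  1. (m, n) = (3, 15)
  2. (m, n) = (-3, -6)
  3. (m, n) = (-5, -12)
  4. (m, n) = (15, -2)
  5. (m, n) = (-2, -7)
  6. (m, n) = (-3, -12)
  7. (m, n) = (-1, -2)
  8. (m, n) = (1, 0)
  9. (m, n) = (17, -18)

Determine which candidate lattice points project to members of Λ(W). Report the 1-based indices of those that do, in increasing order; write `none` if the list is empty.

5, 6

β' = (4−√20)/2 ≈ -0.236068.
#1 (3,15): internal coord 3 + (15)·β' = -0.541020; -0.541020 ∉ [-0.5, -0.1) → out
#2 (-3,-6): internal coord -3 + (-6)·β' = -1.583592; -1.583592 ∉ [-0.5, -0.1) → out
#3 (-5,-12): internal coord -5 + (-12)·β' = -2.167184; -2.167184 ∉ [-0.5, -0.1) → out
#4 (15,-2): internal coord 15 + (-2)·β' = +15.472136; +15.472136 ∉ [-0.5, -0.1) → out
#5 (-2,-7): internal coord -2 + (-7)·β' = -0.347524; -0.347524 ∈ [-0.5, -0.1) → IN Λ
#6 (-3,-12): internal coord -3 + (-12)·β' = -0.167184; -0.167184 ∈ [-0.5, -0.1) → IN Λ
#7 (-1,-2): internal coord -1 + (-2)·β' = -0.527864; -0.527864 ∉ [-0.5, -0.1) → out
#8 (1,0): internal coord 1 + (0)·β' = +1.000000; +1.000000 ∉ [-0.5, -0.1) → out
#9 (17,-18): internal coord 17 + (-18)·β' = +21.249224; +21.249224 ∉ [-0.5, -0.1) → out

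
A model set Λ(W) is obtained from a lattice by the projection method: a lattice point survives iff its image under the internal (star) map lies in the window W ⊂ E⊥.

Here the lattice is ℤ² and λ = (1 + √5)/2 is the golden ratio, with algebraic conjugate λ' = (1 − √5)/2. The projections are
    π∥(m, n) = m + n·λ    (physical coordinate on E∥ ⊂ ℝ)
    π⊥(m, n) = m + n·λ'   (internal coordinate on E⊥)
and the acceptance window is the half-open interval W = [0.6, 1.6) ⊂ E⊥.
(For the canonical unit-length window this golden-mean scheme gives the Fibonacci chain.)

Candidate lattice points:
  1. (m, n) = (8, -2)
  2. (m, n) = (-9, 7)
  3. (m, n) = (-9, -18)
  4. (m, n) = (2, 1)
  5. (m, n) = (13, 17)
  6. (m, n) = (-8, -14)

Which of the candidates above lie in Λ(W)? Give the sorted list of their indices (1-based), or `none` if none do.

4, 6

Numerically λ ≈ 1.6180 and λ' = −1/λ ≈ -0.6180.
#1 (8,-2): internal coord 8 + (-2)·λ' = +9.2361; +9.2361 ∉ [0.6, 1.6) → out
#2 (-9,7): internal coord -9 + (7)·λ' = -13.3262; -13.3262 ∉ [0.6, 1.6) → out
#3 (-9,-18): internal coord -9 + (-18)·λ' = +2.1246; +2.1246 ∉ [0.6, 1.6) → out
#4 (2,1): internal coord 2 + (1)·λ' = +1.3820; +1.3820 ∈ [0.6, 1.6) → IN Λ
#5 (13,17): internal coord 13 + (17)·λ' = +2.4934; +2.4934 ∉ [0.6, 1.6) → out
#6 (-8,-14): internal coord -8 + (-14)·λ' = +0.6525; +0.6525 ∈ [0.6, 1.6) → IN Λ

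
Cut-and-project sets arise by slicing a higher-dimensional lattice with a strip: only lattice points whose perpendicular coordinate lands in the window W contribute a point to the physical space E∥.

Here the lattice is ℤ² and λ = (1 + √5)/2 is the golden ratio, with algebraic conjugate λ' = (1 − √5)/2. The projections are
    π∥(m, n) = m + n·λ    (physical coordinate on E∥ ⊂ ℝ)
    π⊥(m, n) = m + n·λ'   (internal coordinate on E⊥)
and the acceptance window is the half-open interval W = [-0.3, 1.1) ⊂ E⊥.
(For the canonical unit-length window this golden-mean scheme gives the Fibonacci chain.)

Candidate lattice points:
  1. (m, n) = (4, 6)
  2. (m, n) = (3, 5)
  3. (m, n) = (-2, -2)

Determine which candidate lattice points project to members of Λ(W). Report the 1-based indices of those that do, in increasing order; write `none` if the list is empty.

Compute λ' = (1−√5)/2 = -0.618034, so π⊥(m,n) = m -0.618034·n.
[1] lift (4,6): star map gives 0.291796; window check -0.3 ≤ 0.291796 < 1.1 is true → IN Λ
[2] lift (3,5): star map gives -0.090170; window check -0.3 ≤ -0.090170 < 1.1 is true → IN Λ
[3] lift (-2,-2): star map gives -0.763932; window check -0.3 ≤ -0.763932 < 1.1 is false → out

1, 2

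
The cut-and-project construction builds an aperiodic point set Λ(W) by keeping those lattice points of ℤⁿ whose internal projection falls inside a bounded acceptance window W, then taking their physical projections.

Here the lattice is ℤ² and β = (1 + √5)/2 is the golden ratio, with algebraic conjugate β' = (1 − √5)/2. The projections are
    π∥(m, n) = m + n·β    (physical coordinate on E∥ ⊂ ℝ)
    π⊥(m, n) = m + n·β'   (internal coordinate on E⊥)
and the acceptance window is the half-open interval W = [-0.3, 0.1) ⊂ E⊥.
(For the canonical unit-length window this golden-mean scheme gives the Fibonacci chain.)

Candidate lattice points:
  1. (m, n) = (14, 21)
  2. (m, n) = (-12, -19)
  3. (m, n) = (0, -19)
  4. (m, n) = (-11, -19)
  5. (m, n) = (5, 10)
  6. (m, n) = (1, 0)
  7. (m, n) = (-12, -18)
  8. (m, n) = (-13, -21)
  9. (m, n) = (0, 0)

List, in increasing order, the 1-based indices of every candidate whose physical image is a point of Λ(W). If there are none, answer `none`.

2, 8, 9

β' = (1−√5)/2 ≈ -0.61803.
#1 (14,21): internal coord 14 + (21)·β' = +1.02129; +1.02129 ∉ [-0.3, 0.1) → out
#2 (-12,-19): internal coord -12 + (-19)·β' = -0.25735; -0.25735 ∈ [-0.3, 0.1) → IN Λ
#3 (0,-19): internal coord 0 + (-19)·β' = +11.74265; +11.74265 ∉ [-0.3, 0.1) → out
#4 (-11,-19): internal coord -11 + (-19)·β' = +0.74265; +0.74265 ∉ [-0.3, 0.1) → out
#5 (5,10): internal coord 5 + (10)·β' = -1.18034; -1.18034 ∉ [-0.3, 0.1) → out
#6 (1,0): internal coord 1 + (0)·β' = +1.00000; +1.00000 ∉ [-0.3, 0.1) → out
#7 (-12,-18): internal coord -12 + (-18)·β' = -0.87539; -0.87539 ∉ [-0.3, 0.1) → out
#8 (-13,-21): internal coord -13 + (-21)·β' = -0.02129; -0.02129 ∈ [-0.3, 0.1) → IN Λ
#9 (0,0): internal coord 0 + (0)·β' = +0.00000; +0.00000 ∈ [-0.3, 0.1) → IN Λ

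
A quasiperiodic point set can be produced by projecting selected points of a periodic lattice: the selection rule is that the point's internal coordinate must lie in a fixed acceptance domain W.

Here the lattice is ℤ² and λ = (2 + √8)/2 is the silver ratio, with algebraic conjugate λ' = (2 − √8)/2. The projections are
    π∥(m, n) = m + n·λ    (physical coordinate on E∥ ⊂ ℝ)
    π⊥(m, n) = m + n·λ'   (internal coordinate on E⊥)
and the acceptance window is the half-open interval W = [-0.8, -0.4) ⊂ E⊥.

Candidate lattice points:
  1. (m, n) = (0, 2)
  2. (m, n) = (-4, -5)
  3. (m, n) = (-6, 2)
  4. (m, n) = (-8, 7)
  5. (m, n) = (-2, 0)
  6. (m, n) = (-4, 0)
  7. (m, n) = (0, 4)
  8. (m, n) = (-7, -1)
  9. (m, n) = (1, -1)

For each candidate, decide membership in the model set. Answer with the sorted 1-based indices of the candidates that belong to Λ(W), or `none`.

none

Numerically λ ≈ 2.4142 and λ' = −1/λ ≈ -0.4142.
#1 (0,2): internal coord 0 + (2)·λ' = -0.8284; -0.8284 ∉ [-0.8, -0.4) → out
#2 (-4,-5): internal coord -4 + (-5)·λ' = -1.9289; -1.9289 ∉ [-0.8, -0.4) → out
#3 (-6,2): internal coord -6 + (2)·λ' = -6.8284; -6.8284 ∉ [-0.8, -0.4) → out
#4 (-8,7): internal coord -8 + (7)·λ' = -10.8995; -10.8995 ∉ [-0.8, -0.4) → out
#5 (-2,0): internal coord -2 + (0)·λ' = -2.0000; -2.0000 ∉ [-0.8, -0.4) → out
#6 (-4,0): internal coord -4 + (0)·λ' = -4.0000; -4.0000 ∉ [-0.8, -0.4) → out
#7 (0,4): internal coord 0 + (4)·λ' = -1.6569; -1.6569 ∉ [-0.8, -0.4) → out
#8 (-7,-1): internal coord -7 + (-1)·λ' = -6.5858; -6.5858 ∉ [-0.8, -0.4) → out
#9 (1,-1): internal coord 1 + (-1)·λ' = +1.4142; +1.4142 ∉ [-0.8, -0.4) → out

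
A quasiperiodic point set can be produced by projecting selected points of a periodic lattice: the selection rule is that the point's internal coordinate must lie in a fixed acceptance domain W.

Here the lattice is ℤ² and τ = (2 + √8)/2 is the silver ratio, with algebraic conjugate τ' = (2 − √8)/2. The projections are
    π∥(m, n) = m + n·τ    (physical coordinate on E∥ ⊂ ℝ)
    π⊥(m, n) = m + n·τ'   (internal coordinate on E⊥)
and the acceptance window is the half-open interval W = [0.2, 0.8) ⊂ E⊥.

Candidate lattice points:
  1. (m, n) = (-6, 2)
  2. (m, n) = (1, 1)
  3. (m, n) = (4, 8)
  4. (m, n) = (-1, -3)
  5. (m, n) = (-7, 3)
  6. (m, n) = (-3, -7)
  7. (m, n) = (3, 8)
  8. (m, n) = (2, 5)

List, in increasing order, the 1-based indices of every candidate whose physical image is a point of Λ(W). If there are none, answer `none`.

Compute τ' = (2−√8)/2 = -0.414214, so π⊥(m,n) = m -0.414214·n.
#1 (-6,2): internal coord -6 + (2)·τ' = -6.828427; -6.828427 ∉ [0.2, 0.8) → out
#2 (1,1): internal coord 1 + (1)·τ' = +0.585786; +0.585786 ∈ [0.2, 0.8) → IN Λ
#3 (4,8): internal coord 4 + (8)·τ' = +0.686292; +0.686292 ∈ [0.2, 0.8) → IN Λ
#4 (-1,-3): internal coord -1 + (-3)·τ' = +0.242641; +0.242641 ∈ [0.2, 0.8) → IN Λ
#5 (-7,3): internal coord -7 + (3)·τ' = -8.242641; -8.242641 ∉ [0.2, 0.8) → out
#6 (-3,-7): internal coord -3 + (-7)·τ' = -0.100505; -0.100505 ∉ [0.2, 0.8) → out
#7 (3,8): internal coord 3 + (8)·τ' = -0.313708; -0.313708 ∉ [0.2, 0.8) → out
#8 (2,5): internal coord 2 + (5)·τ' = -0.071068; -0.071068 ∉ [0.2, 0.8) → out

2, 3, 4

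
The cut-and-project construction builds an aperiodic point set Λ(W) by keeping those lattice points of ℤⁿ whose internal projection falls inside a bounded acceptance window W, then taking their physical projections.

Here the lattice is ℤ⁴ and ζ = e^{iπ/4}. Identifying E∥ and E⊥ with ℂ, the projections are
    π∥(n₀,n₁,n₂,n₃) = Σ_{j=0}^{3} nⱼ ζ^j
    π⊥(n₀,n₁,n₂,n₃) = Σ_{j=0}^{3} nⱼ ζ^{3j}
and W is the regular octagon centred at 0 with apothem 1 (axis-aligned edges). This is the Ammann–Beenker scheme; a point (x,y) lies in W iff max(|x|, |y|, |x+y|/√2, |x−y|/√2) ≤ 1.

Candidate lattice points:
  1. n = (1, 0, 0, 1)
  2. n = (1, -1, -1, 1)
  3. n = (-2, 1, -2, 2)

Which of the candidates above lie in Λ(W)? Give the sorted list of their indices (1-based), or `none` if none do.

none

π⊥(n) = n₀ + n₁ζ³ + n₂ζ⁶ + n₃ζ⁹ where ζ = e^{iπ/4}.
#1 (1, 0, 0, 1): internal (1.7071, 0.7071); octagon support 1.7071 vs apothem 1 → ∉ W
#2 (1, -1, -1, 1): internal (2.4142, 1.0000); octagon support 2.4142 vs apothem 1 → ∉ W
#3 (-2, 1, -2, 2): internal (-1.2929, 4.1213); octagon support 4.1213 vs apothem 1 → ∉ W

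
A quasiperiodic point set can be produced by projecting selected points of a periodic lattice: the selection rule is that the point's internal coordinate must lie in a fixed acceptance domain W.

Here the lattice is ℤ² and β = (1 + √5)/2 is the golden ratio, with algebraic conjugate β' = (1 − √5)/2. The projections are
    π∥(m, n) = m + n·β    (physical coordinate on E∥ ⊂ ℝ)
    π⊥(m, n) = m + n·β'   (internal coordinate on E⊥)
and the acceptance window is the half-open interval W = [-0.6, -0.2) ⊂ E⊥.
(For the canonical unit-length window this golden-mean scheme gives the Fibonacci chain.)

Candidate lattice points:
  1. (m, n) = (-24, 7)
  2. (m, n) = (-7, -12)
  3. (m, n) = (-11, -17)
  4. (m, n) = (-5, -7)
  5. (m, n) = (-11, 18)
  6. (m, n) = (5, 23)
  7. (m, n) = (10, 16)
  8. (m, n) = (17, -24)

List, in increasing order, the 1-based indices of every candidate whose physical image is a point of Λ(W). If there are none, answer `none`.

3

β' = (1−√5)/2 ≈ -0.6180.
candidate 1: (m,n)=(-24,7) → π∥ = -24+7·β ≈ -12.6738, π⊥ = -24+7·β' ≈ -28.3262 ∉ [-0.6, -0.2) ⇒ out
candidate 2: (m,n)=(-7,-12) → π∥ = -7-12·β ≈ -26.4164, π⊥ = -7-12·β' ≈ 0.4164 ∉ [-0.6, -0.2) ⇒ out
candidate 3: (m,n)=(-11,-17) → π∥ = -11-17·β ≈ -38.5066, π⊥ = -11-17·β' ≈ -0.4934 ∈ [-0.6, -0.2) ⇒ IN Λ
candidate 4: (m,n)=(-5,-7) → π∥ = -5-7·β ≈ -16.3262, π⊥ = -5-7·β' ≈ -0.6738 ∉ [-0.6, -0.2) ⇒ out
candidate 5: (m,n)=(-11,18) → π∥ = -11+18·β ≈ 18.1246, π⊥ = -11+18·β' ≈ -22.1246 ∉ [-0.6, -0.2) ⇒ out
candidate 6: (m,n)=(5,23) → π∥ = 5+23·β ≈ 42.2148, π⊥ = 5+23·β' ≈ -9.2148 ∉ [-0.6, -0.2) ⇒ out
candidate 7: (m,n)=(10,16) → π∥ = 10+16·β ≈ 35.8885, π⊥ = 10+16·β' ≈ 0.1115 ∉ [-0.6, -0.2) ⇒ out
candidate 8: (m,n)=(17,-24) → π∥ = 17-24·β ≈ -21.8328, π⊥ = 17-24·β' ≈ 31.8328 ∉ [-0.6, -0.2) ⇒ out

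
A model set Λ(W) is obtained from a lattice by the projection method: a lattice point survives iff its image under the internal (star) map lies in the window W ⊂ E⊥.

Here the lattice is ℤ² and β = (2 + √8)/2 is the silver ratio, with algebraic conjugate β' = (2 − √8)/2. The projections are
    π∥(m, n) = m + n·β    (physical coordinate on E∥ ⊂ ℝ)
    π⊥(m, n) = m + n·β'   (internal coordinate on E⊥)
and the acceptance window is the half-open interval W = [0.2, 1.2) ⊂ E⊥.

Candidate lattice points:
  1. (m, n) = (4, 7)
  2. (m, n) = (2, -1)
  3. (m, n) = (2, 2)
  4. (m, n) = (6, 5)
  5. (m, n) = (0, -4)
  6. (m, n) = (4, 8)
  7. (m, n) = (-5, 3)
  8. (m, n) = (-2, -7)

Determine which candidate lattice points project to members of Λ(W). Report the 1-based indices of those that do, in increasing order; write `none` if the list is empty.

β' = (2−√8)/2 ≈ -0.4142.
[1] lift (4,7): star map gives 1.1005; window check 0.2 ≤ 1.1005 < 1.2 is true → IN Λ
[2] lift (2,-1): star map gives 2.4142; window check 0.2 ≤ 2.4142 < 1.2 is false → out
[3] lift (2,2): star map gives 1.1716; window check 0.2 ≤ 1.1716 < 1.2 is true → IN Λ
[4] lift (6,5): star map gives 3.9289; window check 0.2 ≤ 3.9289 < 1.2 is false → out
[5] lift (0,-4): star map gives 1.6569; window check 0.2 ≤ 1.6569 < 1.2 is false → out
[6] lift (4,8): star map gives 0.6863; window check 0.2 ≤ 0.6863 < 1.2 is true → IN Λ
[7] lift (-5,3): star map gives -6.2426; window check 0.2 ≤ -6.2426 < 1.2 is false → out
[8] lift (-2,-7): star map gives 0.8995; window check 0.2 ≤ 0.8995 < 1.2 is true → IN Λ

1, 3, 6, 8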